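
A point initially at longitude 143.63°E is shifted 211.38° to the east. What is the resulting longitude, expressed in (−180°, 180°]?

4.99°W

Start at +143.63°; shift +211.38° → +355.01°.
+355.01° lies outside (−180°, 180°]; subtract 360° → -4.99°.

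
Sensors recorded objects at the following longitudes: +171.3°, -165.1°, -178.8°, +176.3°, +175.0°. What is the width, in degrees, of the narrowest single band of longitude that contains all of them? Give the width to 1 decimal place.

23.6°

Sort the longitudes: -178.8°, -165.1°, +171.3°, +175.0°, +176.3°.
Eastward gaps between consecutive values (wrapping around): 13.7°, 336.4°, 3.7°, 1.3°, 4.9°.
Largest gap = 336.4° ⇒ minimal covering band is its complement: 360° − 336.4° = 23.6°.
Band runs from +171.3° eastward to -165.1°, crossing the antimeridian.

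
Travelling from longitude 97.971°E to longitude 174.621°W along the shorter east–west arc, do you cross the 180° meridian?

Yes

Naïve |-174.621 − 97.971| = 272.592° > 180°, so the shorter arc goes the other way round — across 180°.
Signed shortest Δλ = ((-174.621 − 97.971 + 180) mod 360) − 180 = 87.408°.
Going east by 87.408° from +97.971° passes through 180° before reaching -174.621°.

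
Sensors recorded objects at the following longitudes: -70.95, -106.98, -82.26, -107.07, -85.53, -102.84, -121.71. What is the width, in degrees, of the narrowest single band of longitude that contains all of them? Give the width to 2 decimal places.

50.76°

Sort the longitudes: -121.71°, -107.07°, -106.98°, -102.84°, -85.53°, -82.26°, -70.95°.
Eastward gaps between consecutive values (wrapping around): 14.64°, 0.09°, 4.14°, 17.31°, 3.27°, 11.31°, 309.24°.
Largest gap = 309.24° ⇒ minimal covering band is its complement: 360° − 309.24° = 50.76°.
Band runs from -121.71° eastward to -70.95°.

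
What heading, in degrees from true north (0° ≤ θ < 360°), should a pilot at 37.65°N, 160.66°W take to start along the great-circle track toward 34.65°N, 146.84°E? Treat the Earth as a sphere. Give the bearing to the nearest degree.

Δλ = 146.84 − -160.66 = 307.50°; wrapped into (−180°, 180°]: -52.50°.
θ = atan2( sin Δλ · cos φ₂ , cos φ₁ · sin φ₂ − sin φ₁ · cos φ₂ · cos Δλ )
  = atan2(-0.65264, 0.14426) = -77.536° → normalised to [0°, 360°): 282.464°.

282°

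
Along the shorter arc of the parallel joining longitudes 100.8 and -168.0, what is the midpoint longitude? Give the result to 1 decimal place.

+146.4°

Signed shortest Δλ from +100.8° to -168.0° is +91.2°.
Midpoint longitude = +100.8° + (+91.2°)/2 = +100.8° + 45.6° = +146.4°.
(The naïve average (+100.8 + -168.0)/2 = -33.6° is on the wrong side of the globe.)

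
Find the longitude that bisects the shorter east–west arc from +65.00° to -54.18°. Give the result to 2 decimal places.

Signed shortest Δλ from +65.00° to -54.18° is -119.18°.
Midpoint longitude = +65.00° + (-119.18°)/2 = +65.00° − 59.59° = +5.41°.

+5.41°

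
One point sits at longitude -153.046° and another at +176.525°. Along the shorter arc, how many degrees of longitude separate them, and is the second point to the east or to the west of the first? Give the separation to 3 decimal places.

Raw difference: 176.525 − -153.046 = 329.571°.
Normalise into (−180°, 180°]: 329.571° − 360° = -30.429°.
Negative ⇒ the second point lies to the west; separation 30.429°.

30.429° west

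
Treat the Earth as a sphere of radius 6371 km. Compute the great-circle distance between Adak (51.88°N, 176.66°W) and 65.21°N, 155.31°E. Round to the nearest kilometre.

Δλ = 155.31 − -176.66 = 331.97°; wrapped into (−180°, 180°]: -28.03°.
Δφ = 65.21 − 51.88 = 13.33°.
a = sin²(Δφ/2) + cos φ₁ · cos φ₂ · sin²(Δλ/2) = 0.028651.
c = 2·atan2(√a, √(1−a)) = 0.34017 rad → d = 6371·c ≈ 2167.23 km.

2167 km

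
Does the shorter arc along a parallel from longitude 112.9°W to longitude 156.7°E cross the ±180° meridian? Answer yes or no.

Naïve |156.7 − -112.9| = 269.6° > 180°, so the shorter arc goes the other way round — across 180°.
Signed shortest Δλ = ((156.7 − -112.9 + 180) mod 360) − 180 = -90.4°.
Going west by 90.4° from -112.9° passes through 180° before reaching +156.7°.

Yes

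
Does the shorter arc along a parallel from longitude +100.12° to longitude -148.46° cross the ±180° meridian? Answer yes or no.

Naïve |-148.46 − 100.12| = 248.58° > 180°, so the shorter arc goes the other way round — across 180°.
Signed shortest Δλ = ((-148.46 − 100.12 + 180) mod 360) − 180 = 111.42°.
Going east by 111.42° from +100.12° passes through 180° before reaching -148.46°.

Yes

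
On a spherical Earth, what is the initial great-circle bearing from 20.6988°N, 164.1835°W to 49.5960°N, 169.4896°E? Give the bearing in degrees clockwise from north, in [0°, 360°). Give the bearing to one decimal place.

330.4°

Δλ = 169.4896 − -164.1835 = 333.6731°; wrapped into (−180°, 180°]: -26.3269°.
θ = atan2( sin Δλ · cos φ₂ , cos φ₁ · sin φ₂ − sin φ₁ · cos φ₂ · cos Δλ )
  = atan2(-0.28746, 0.50700) = -29.552° → normalised to [0°, 360°): 330.448°.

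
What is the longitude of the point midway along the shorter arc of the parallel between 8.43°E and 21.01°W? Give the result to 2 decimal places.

Signed shortest Δλ from +8.43° to -21.01° is -29.44°.
Midpoint longitude = +8.43° + (-29.44°)/2 = +8.43° − 14.72° = -6.29°.

6.29°W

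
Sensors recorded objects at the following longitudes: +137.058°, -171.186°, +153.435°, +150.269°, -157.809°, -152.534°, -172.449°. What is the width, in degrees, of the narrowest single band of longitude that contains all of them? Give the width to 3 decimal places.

Sort the longitudes: -172.449°, -171.186°, -157.809°, -152.534°, +137.058°, +150.269°, +153.435°.
Eastward gaps between consecutive values (wrapping around): 1.263°, 13.377°, 5.275°, 289.592°, 13.211°, 3.166°, 34.116°.
Largest gap = 289.592° ⇒ minimal covering band is its complement: 360° − 289.592° = 70.408°.
Band runs from +137.058° eastward to -152.534°, crossing the antimeridian.

70.408°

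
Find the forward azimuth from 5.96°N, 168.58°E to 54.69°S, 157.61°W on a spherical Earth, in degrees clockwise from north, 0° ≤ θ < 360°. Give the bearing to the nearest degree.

Δλ = -157.61 − 168.58 = -326.19°; wrapped into (−180°, 180°]: 33.81°.
θ = atan2( sin Δλ · cos φ₂ , cos φ₁ · sin φ₂ − sin φ₁ · cos φ₂ · cos Δλ )
  = atan2(0.32162, -0.86149) = 159.528° → normalised to [0°, 360°): 159.528°.

160°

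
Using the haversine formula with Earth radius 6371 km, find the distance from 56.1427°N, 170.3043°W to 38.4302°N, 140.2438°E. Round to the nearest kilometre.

4101 km

Δλ = 140.2438 − -170.3043 = 310.5481°; wrapped into (−180°, 180°]: -49.4519°.
Δφ = 38.4302 − 56.1427 = -17.7125°.
a = sin²(Δφ/2) + cos φ₁ · cos φ₂ · sin²(Δλ/2) = 0.100060.
c = 2·atan2(√a, √(1−a)) = 0.64370 rad → d = 6371·c ≈ 4101.01 km.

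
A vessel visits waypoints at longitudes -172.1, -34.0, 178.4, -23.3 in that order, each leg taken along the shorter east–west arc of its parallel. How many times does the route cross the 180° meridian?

Leg 1: -172.1° → -34.0°, shortest Δλ = 138.1° (east) — does not cross 180°.
Leg 2: -34.0° → +178.4°, shortest Δλ = -147.6° (west) — crosses 180°.
Leg 3: +178.4° → -23.3°, shortest Δλ = 158.3° (east) — crosses 180°.
Total crossings: 2.

2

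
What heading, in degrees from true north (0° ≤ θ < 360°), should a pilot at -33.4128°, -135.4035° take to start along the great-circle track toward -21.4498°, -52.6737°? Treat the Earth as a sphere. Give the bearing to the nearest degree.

105°

Δλ = -52.6737 − -135.4035 = 82.7298°.
θ = atan2( sin Δλ · cos φ₂ , cos φ₁ · sin φ₂ − sin φ₁ · cos φ₂ · cos Δλ )
  = atan2(0.92326, -0.24039) = 104.594° → normalised to [0°, 360°): 104.594°.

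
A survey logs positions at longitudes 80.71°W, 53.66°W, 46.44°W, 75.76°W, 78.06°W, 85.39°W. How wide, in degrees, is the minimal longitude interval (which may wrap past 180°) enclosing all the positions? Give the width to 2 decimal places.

38.95°

Sort the longitudes: -85.39°, -80.71°, -78.06°, -75.76°, -53.66°, -46.44°.
Eastward gaps between consecutive values (wrapping around): 4.68°, 2.65°, 2.30°, 22.10°, 7.22°, 321.05°.
Largest gap = 321.05° ⇒ minimal covering band is its complement: 360° − 321.05° = 38.95°.
Band runs from -85.39° eastward to -46.44°.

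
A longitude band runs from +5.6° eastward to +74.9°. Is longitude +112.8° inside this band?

Band width going east from +5.6° to +74.9°: ((74.9 − 5.6) mod 360) = 69.3°.
Offset of +112.8° east of the west edge: ((112.8 − 5.6) mod 360) = 107.2°.
107.2° > 69.3° ⇒ outside.

No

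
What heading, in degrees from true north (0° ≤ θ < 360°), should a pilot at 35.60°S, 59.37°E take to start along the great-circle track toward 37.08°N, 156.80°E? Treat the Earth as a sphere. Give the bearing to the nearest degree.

61°

Δλ = 156.80 − 59.37 = 97.43°.
θ = atan2( sin Δλ · cos φ₂ , cos φ₁ · sin φ₂ − sin φ₁ · cos φ₂ · cos Δλ )
  = atan2(0.79110, 0.43019) = 61.463° → normalised to [0°, 360°): 61.463°.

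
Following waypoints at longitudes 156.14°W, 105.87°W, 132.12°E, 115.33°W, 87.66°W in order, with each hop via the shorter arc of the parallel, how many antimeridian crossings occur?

Leg 1: -156.14° → -105.87°, shortest Δλ = 50.27° (east) — does not cross 180°.
Leg 2: -105.87° → +132.12°, shortest Δλ = -122.01° (west) — crosses 180°.
Leg 3: +132.12° → -115.33°, shortest Δλ = 112.55° (east) — crosses 180°.
Leg 4: -115.33° → -87.66°, shortest Δλ = 27.67° (east) — does not cross 180°.
Total crossings: 2.

2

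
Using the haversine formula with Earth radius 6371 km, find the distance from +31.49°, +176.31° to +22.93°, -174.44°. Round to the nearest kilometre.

1319 km

Δλ = -174.44 − 176.31 = -350.75°; wrapped into (−180°, 180°]: 9.25°.
Δφ = 22.93 − 31.49 = -8.56°.
a = sin²(Δφ/2) + cos φ₁ · cos φ₂ · sin²(Δλ/2) = 0.010676.
c = 2·atan2(√a, √(1−a)) = 0.20702 rad → d = 6371·c ≈ 1318.91 km.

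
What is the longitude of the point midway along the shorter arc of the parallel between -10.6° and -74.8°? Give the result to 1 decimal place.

Signed shortest Δλ from -10.6° to -74.8° is -64.2°.
Midpoint longitude = -10.6° + (-64.2°)/2 = -10.6° − 32.1° = -42.7°.

-42.7°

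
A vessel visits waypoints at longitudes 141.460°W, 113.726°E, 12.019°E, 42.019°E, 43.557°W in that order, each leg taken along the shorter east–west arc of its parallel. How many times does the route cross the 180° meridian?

Leg 1: -141.460° → +113.726°, shortest Δλ = -104.814° (west) — crosses 180°.
Leg 2: +113.726° → +12.019°, shortest Δλ = -101.707° (west) — does not cross 180°.
Leg 3: +12.019° → +42.019°, shortest Δλ = 30.0° (east) — does not cross 180°.
Leg 4: +42.019° → -43.557°, shortest Δλ = -85.576° (west) — does not cross 180°.
Total crossings: 1.

1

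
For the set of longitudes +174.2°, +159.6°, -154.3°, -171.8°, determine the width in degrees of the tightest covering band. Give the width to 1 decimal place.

46.1°

Sort the longitudes: -171.8°, -154.3°, +159.6°, +174.2°.
Eastward gaps between consecutive values (wrapping around): 17.5°, 313.9°, 14.6°, 14.0°.
Largest gap = 313.9° ⇒ minimal covering band is its complement: 360° − 313.9° = 46.1°.
Band runs from +159.6° eastward to -154.3°, crossing the antimeridian.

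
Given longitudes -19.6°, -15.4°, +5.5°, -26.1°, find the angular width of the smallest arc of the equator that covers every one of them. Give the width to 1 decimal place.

Sort the longitudes: -26.1°, -19.6°, -15.4°, +5.5°.
Eastward gaps between consecutive values (wrapping around): 6.5°, 4.2°, 20.9°, 328.4°.
Largest gap = 328.4° ⇒ minimal covering band is its complement: 360° − 328.4° = 31.6°.
Band runs from -26.1° eastward to +5.5°.

31.6°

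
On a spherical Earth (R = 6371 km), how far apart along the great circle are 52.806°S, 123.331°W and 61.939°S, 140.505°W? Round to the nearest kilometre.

1438 km

Δλ = -140.505 − -123.331 = -17.174°.
Δφ = -61.939 − -52.806 = -9.133°.
a = sin²(Δφ/2) + cos φ₁ · cos φ₂ · sin²(Δλ/2) = 0.012678.
c = 2·atan2(√a, √(1−a)) = 0.22568 rad → d = 6371·c ≈ 1437.78 km.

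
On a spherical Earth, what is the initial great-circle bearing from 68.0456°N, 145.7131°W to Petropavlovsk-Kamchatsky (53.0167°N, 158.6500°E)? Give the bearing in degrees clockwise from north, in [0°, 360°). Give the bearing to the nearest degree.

268°

Δλ = 158.6500 − -145.7131 = 304.3631°; wrapped into (−180°, 180°]: -55.6369°.
θ = atan2( sin Δλ · cos φ₂ , cos φ₁ · sin φ₂ − sin φ₁ · cos φ₂ · cos Δλ )
  = atan2(-0.49659, -0.01628) = -91.878° → normalised to [0°, 360°): 268.122°.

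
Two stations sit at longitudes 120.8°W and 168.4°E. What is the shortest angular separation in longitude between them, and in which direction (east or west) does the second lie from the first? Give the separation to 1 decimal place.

70.8° west

Raw difference: 168.4 − -120.8 = 289.2°.
Normalise into (−180°, 180°]: 289.2° − 360° = -70.8°.
Negative ⇒ the second point lies to the west; separation 70.8°.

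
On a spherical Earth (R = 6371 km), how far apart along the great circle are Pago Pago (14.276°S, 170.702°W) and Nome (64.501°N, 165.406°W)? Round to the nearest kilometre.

Δλ = -165.406 − -170.702 = 5.296°.
Δφ = 64.501 − -14.276 = 78.777°.
a = sin²(Δφ/2) + cos φ₁ · cos φ₂ · sin²(Δλ/2) = 0.403576.
c = 2·atan2(√a, √(1−a)) = 1.37673 rad → d = 6371·c ≈ 8771.17 km.

8771 km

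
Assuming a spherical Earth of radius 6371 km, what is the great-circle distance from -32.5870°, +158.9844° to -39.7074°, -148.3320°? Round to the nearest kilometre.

Δλ = -148.3320 − 158.9844 = -307.3164°; wrapped into (−180°, 180°]: 52.6836°.
Δφ = -39.7074 − -32.5870 = -7.1204°.
a = sin²(Δφ/2) + cos φ₁ · cos φ₂ · sin²(Δλ/2) = 0.131483.
c = 2·atan2(√a, √(1−a)) = 0.74212 rad → d = 6371·c ≈ 4728.08 km.

4728 km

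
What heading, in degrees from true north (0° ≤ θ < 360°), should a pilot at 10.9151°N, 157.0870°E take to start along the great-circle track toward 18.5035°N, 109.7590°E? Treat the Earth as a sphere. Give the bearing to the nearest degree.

Δλ = 109.7590 − 157.0870 = -47.3280°.
θ = atan2( sin Δλ · cos φ₂ , cos φ₁ · sin φ₂ − sin φ₁ · cos φ₂ · cos Δλ )
  = atan2(-0.69724, 0.18991) = -74.764° → normalised to [0°, 360°): 285.236°.

285°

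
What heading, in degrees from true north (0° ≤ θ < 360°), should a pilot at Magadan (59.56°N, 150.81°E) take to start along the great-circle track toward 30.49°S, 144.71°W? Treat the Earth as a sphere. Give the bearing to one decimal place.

126.6°

Δλ = -144.71 − 150.81 = -295.52°; wrapped into (−180°, 180°]: 64.48°.
θ = atan2( sin Δλ · cos φ₂ , cos φ₁ · sin φ₂ − sin φ₁ · cos φ₂ · cos Δλ )
  = atan2(0.77764, -0.57714) = 126.581° → normalised to [0°, 360°): 126.581°.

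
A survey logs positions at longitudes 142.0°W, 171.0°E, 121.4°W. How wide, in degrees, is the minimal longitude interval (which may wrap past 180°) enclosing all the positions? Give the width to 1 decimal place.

Sort the longitudes: -142.0°, -121.4°, +171.0°.
Eastward gaps between consecutive values (wrapping around): 20.6°, 292.4°, 47.0°.
Largest gap = 292.4° ⇒ minimal covering band is its complement: 360° − 292.4° = 67.6°.
Band runs from +171.0° eastward to -121.4°, crossing the antimeridian.

67.6°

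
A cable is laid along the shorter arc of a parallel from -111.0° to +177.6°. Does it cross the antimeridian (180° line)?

Naïve |177.6 − -111.0| = 288.6° > 180°, so the shorter arc goes the other way round — across 180°.
Signed shortest Δλ = ((177.6 − -111.0 + 180) mod 360) − 180 = -71.4°.
Going west by 71.4° from -111.0° passes through 180° before reaching +177.6°.

Yes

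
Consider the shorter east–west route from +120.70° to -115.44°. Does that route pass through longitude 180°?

Naïve |-115.44 − 120.70| = 236.14° > 180°, so the shorter arc goes the other way round — across 180°.
Signed shortest Δλ = ((-115.44 − 120.70 + 180) mod 360) − 180 = 123.86°.
Going east by 123.86° from +120.70° passes through 180° before reaching -115.44°.

Yes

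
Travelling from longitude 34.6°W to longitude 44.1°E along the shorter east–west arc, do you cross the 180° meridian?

Signed shortest Δλ = ((44.1 − -34.6 + 180) mod 360) − 180 = 78.7°.
Going east by 78.7° from -34.6° reaches +44.1° without touching 180°.

No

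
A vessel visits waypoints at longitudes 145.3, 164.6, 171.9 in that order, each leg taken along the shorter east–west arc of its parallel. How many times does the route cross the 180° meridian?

Leg 1: +145.3° → +164.6°, shortest Δλ = 19.3° (east) — does not cross 180°.
Leg 2: +164.6° → +171.9°, shortest Δλ = 7.3° (east) — does not cross 180°.
Total crossings: 0.

0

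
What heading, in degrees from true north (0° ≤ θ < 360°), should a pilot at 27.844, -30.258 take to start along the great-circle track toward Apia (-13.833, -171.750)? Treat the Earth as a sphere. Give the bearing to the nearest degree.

Δλ = -171.750 − -30.258 = -141.492°.
θ = atan2( sin Δλ · cos φ₂ , cos φ₁ · sin φ₂ − sin φ₁ · cos φ₂ · cos Δλ )
  = atan2(-0.60457, 0.14348) = -76.649° → normalised to [0°, 360°): 283.351°.

283°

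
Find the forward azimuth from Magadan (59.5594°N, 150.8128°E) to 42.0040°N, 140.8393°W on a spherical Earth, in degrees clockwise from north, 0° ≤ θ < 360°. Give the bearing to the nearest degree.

82°

Δλ = -140.8393 − 150.8128 = -291.6521°; wrapped into (−180°, 180°]: 68.3479°.
θ = atan2( sin Δλ · cos φ₂ , cos φ₁ · sin φ₂ − sin φ₁ · cos φ₂ · cos Δλ )
  = atan2(0.69067, 0.10265) = 81.546° → normalised to [0°, 360°): 81.546°.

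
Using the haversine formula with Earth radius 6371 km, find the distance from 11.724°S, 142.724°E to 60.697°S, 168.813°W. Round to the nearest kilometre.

6709 km

Δλ = -168.813 − 142.724 = -311.537°; wrapped into (−180°, 180°]: 48.463°.
Δφ = -60.697 − -11.724 = -48.973°.
a = sin²(Δφ/2) + cos φ₁ · cos φ₂ · sin²(Δλ/2) = 0.252516.
c = 2·atan2(√a, √(1−a)) = 1.05300 rad → d = 6371·c ≈ 6708.65 km.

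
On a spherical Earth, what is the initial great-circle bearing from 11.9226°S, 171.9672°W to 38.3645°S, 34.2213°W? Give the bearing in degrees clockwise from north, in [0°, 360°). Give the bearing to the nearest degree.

Δλ = -34.2213 − -171.9672 = 137.7459°.
θ = atan2( sin Δλ · cos φ₂ , cos φ₁ · sin φ₂ − sin φ₁ · cos φ₂ · cos Δλ )
  = atan2(0.52723, -0.72717) = 144.056° → normalised to [0°, 360°): 144.056°.

144°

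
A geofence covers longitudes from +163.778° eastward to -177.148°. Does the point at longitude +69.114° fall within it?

No

Band width going east from +163.778° to -177.148°: ((-177.148 − 163.778) mod 360) = 19.074°.
Offset of +69.114° east of the west edge: ((69.114 − 163.778) mod 360) = 265.336°.
265.336° > 19.074° ⇒ outside.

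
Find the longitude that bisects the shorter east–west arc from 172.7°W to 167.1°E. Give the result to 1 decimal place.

Signed shortest Δλ from -172.7° to +167.1° is -20.2°.
Midpoint longitude = -172.7° + (-20.2°)/2 = -172.7° − 10.1° = -182.8°.
Normalise into (−180°, 180°]: +177.2°.
(The naïve average (-172.7 + +167.1)/2 = -2.8° is on the wrong side of the globe.)

177.2°E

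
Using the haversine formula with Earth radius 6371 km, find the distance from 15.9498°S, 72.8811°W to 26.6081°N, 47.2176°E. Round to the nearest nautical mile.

7424 nmi

Δλ = 47.2176 − -72.8811 = 120.0987°.
Δφ = 26.6081 − -15.9498 = 42.5579°.
a = sin²(Δφ/2) + cos φ₁ · cos φ₂ · sin²(Δλ/2) = 0.777097.
c = 2·atan2(√a, √(1−a)) = 2.15819 rad → d = 6371·c ≈ 13749.83 km ≈ 7424.32 nmi.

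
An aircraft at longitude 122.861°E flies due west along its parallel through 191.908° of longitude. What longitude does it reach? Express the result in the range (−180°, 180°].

69.047°W

Start at +122.861°; shift −191.908° → -69.047°.
-69.047° already lies in (−180°, 180°].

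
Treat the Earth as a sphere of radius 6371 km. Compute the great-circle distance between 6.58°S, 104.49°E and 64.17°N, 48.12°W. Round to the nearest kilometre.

Δλ = -48.12 − 104.49 = -152.61°.
Δφ = 64.17 − -6.58 = 70.75°.
a = sin²(Δφ/2) + cos φ₁ · cos φ₂ · sin²(Δλ/2) = 0.743726.
c = 2·atan2(√a, √(1−a)) = 2.07997 rad → d = 6371·c ≈ 13251.46 km.

13251 km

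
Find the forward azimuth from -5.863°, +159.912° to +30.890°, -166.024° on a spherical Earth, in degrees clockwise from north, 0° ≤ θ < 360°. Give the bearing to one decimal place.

Δλ = -166.024 − 159.912 = -325.936°; wrapped into (−180°, 180°]: 34.064°.
θ = atan2( sin Δλ · cos φ₂ , cos φ₁ · sin φ₂ − sin φ₁ · cos φ₂ · cos Δλ )
  = atan2(0.48067, 0.58333) = 39.489° → normalised to [0°, 360°): 39.489°.

39.5°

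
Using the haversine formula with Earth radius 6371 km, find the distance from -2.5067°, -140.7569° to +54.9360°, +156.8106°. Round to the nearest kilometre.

8530 km

Δλ = 156.8106 − -140.7569 = 297.5675°; wrapped into (−180°, 180°]: -62.4325°.
Δφ = 54.9360 − -2.5067 = 57.4427°.
a = sin²(Δφ/2) + cos φ₁ · cos φ₂ · sin²(Δλ/2) = 0.385091.
c = 2·atan2(√a, √(1−a)) = 1.33891 rad → d = 6371·c ≈ 8530.17 km.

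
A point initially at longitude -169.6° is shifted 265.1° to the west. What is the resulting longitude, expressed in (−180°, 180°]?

Start at -169.6°; shift −265.1° → -434.7°.
-434.7° lies outside (−180°, 180°]; add 360° → -74.7°.

-74.7°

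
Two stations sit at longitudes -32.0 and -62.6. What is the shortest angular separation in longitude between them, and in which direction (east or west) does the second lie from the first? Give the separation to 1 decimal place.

Raw difference: -62.6 − -32.0 = -30.6°.
Normalise into (−180°, 180°]: -30.6° stays -30.6°.
Negative ⇒ the second point lies to the west; separation 30.6°.

30.6° west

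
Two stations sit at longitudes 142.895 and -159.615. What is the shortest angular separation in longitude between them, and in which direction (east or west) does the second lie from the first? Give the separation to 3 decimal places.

57.490° east

Raw difference: -159.615 − 142.895 = -302.51°.
Normalise into (−180°, 180°]: -302.51° + 360° = 57.49°.
Positive ⇒ the second point lies to the east; separation 57.490°.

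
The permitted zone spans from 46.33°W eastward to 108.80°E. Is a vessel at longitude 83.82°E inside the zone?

Band width going east from -46.33° to +108.80°: ((108.80 − -46.33) mod 360) = 155.13°.
Offset of +83.82° east of the west edge: ((83.82 − -46.33) mod 360) = 130.15°.
130.15° ≤ 155.13° ⇒ inside.

Yes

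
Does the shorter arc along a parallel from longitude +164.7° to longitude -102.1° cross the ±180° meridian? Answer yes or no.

Yes

Naïve |-102.1 − 164.7| = 266.8° > 180°, so the shorter arc goes the other way round — across 180°.
Signed shortest Δλ = ((-102.1 − 164.7 + 180) mod 360) − 180 = 93.2°.
Going east by 93.2° from +164.7° passes through 180° before reaching -102.1°.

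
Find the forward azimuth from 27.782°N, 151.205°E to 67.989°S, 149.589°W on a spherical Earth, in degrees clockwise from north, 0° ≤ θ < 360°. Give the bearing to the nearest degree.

161°

Δλ = -149.589 − 151.205 = -300.794°; wrapped into (−180°, 180°]: 59.206°.
θ = atan2( sin Δλ · cos φ₂ , cos φ₁ · sin φ₂ − sin φ₁ · cos φ₂ · cos Δλ )
  = atan2(0.32195, -0.90967) = 160.511° → normalised to [0°, 360°): 160.511°.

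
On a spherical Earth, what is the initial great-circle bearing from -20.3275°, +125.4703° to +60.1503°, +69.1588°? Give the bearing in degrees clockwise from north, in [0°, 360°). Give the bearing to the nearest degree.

Δλ = 69.1588 − 125.4703 = -56.3115°.
θ = atan2( sin Δλ · cos φ₂ , cos φ₁ · sin φ₂ − sin φ₁ · cos φ₂ · cos Δλ )
  = atan2(-0.41414, 0.90922) = -24.489° → normalised to [0°, 360°): 335.511°.

336°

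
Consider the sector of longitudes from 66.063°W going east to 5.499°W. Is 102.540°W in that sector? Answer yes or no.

No

Band width going east from -66.063° to -5.499°: ((-5.499 − -66.063) mod 360) = 60.564°.
Offset of -102.540° east of the west edge: ((-102.540 − -66.063) mod 360) = 323.523°.
323.523° > 60.564° ⇒ outside.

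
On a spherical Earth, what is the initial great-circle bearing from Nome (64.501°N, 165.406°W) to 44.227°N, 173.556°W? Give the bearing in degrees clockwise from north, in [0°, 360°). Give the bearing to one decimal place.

Δλ = -173.556 − -165.406 = -8.150°.
θ = atan2( sin Δλ · cos φ₂ , cos φ₁ · sin φ₂ − sin φ₁ · cos φ₂ · cos Δλ )
  = atan2(-0.10159, -0.33998) = -163.364° → normalised to [0°, 360°): 196.636°.

196.6°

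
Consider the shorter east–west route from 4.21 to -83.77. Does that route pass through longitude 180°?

No

Signed shortest Δλ = ((-83.77 − 4.21 + 180) mod 360) − 180 = -87.98°.
Going west by 87.98° from +4.21° reaches -83.77° without touching 180°.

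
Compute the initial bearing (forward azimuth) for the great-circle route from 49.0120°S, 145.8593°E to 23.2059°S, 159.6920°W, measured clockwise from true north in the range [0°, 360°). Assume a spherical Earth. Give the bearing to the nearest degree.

Δλ = -159.6920 − 145.8593 = -305.5513°; wrapped into (−180°, 180°]: 54.4487°.
θ = atan2( sin Δλ · cos φ₂ , cos φ₁ · sin φ₂ − sin φ₁ · cos φ₂ · cos Δλ )
  = atan2(0.74777, 0.14493) = 79.031° → normalised to [0°, 360°): 79.031°.

79°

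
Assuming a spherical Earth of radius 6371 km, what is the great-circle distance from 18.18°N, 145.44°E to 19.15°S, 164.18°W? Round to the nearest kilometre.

6890 km

Δλ = -164.18 − 145.44 = -309.62°; wrapped into (−180°, 180°]: 50.38°.
Δφ = -19.15 − 18.18 = -37.33°.
a = sin²(Δφ/2) + cos φ₁ · cos φ₂ · sin²(Δλ/2) = 0.265008.
c = 2·atan2(√a, √(1−a)) = 1.08152 rad → d = 6371·c ≈ 6890.39 km.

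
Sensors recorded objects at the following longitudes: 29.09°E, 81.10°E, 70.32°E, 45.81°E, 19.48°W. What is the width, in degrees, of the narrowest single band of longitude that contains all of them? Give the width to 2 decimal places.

100.58°

Sort the longitudes: -19.48°, +29.09°, +45.81°, +70.32°, +81.10°.
Eastward gaps between consecutive values (wrapping around): 48.57°, 16.72°, 24.51°, 10.78°, 259.42°.
Largest gap = 259.42° ⇒ minimal covering band is its complement: 360° − 259.42° = 100.58°.
Band runs from -19.48° eastward to +81.10°.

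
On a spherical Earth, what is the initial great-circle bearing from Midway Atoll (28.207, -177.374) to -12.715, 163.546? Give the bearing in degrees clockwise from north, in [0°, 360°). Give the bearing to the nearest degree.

Δλ = 163.546 − -177.374 = 340.920°; wrapped into (−180°, 180°]: -19.080°.
θ = atan2( sin Δλ · cos φ₂ , cos φ₁ · sin φ₂ − sin φ₁ · cos φ₂ · cos Δλ )
  = atan2(-0.31887, -0.62970) = -153.143° → normalised to [0°, 360°): 206.857°.

207°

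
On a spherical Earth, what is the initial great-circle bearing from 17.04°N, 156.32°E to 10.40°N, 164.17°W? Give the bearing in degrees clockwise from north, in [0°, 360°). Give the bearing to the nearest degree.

95°

Δλ = -164.17 − 156.32 = -320.49°; wrapped into (−180°, 180°]: 39.51°.
θ = atan2( sin Δλ · cos φ₂ , cos φ₁ · sin φ₂ − sin φ₁ · cos φ₂ · cos Δλ )
  = atan2(0.62576, -0.04978) = 94.548° → normalised to [0°, 360°): 94.548°.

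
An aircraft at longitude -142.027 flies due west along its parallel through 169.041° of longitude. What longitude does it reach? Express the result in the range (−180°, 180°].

Start at -142.027°; shift −169.041° → -311.068°.
-311.068° lies outside (−180°, 180°]; add 360° → +48.932°.

+48.932°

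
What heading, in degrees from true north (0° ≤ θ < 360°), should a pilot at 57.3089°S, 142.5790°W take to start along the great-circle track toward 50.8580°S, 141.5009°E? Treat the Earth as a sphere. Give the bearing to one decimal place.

244.7°

Δλ = 141.5009 − -142.5790 = 284.0799°; wrapped into (−180°, 180°]: -75.9201°.
θ = atan2( sin Δλ · cos φ₂ , cos φ₁ · sin φ₂ − sin φ₁ · cos φ₂ · cos Δλ )
  = atan2(-0.61228, -0.28966) = -115.318° → normalised to [0°, 360°): 244.682°.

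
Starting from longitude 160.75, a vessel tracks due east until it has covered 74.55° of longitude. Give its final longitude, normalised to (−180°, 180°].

Start at +160.75°; shift +74.55° → +235.30°.
+235.30° lies outside (−180°, 180°]; subtract 360° → -124.70°.

-124.70°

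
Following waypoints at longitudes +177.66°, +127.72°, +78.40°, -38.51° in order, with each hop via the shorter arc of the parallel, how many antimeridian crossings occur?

Leg 1: +177.66° → +127.72°, shortest Δλ = -49.94° (west) — does not cross 180°.
Leg 2: +127.72° → +78.40°, shortest Δλ = -49.32° (west) — does not cross 180°.
Leg 3: +78.40° → -38.51°, shortest Δλ = -116.91° (west) — does not cross 180°.
Total crossings: 0.

0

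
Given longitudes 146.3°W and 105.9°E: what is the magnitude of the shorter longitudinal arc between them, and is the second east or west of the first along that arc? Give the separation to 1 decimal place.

107.8° west

Raw difference: 105.9 − -146.3 = 252.2°.
Normalise into (−180°, 180°]: 252.2° − 360° = -107.8°.
Negative ⇒ the second point lies to the west; separation 107.8°.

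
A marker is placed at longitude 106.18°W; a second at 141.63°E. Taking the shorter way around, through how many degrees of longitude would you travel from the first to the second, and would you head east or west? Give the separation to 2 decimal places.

Raw difference: 141.63 − -106.18 = 247.81°.
Normalise into (−180°, 180°]: 247.81° − 360° = -112.19°.
Negative ⇒ the second point lies to the west; separation 112.19°.

112.19° west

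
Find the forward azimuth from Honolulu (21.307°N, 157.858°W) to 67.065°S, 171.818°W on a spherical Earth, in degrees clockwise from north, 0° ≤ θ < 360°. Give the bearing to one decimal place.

185.4°

Δλ = -171.818 − -157.858 = -13.960°.
θ = atan2( sin Δλ · cos φ₂ , cos φ₁ · sin φ₂ − sin φ₁ · cos φ₂ · cos Δλ )
  = atan2(-0.09401, -0.99541) = -174.605° → normalised to [0°, 360°): 185.395°.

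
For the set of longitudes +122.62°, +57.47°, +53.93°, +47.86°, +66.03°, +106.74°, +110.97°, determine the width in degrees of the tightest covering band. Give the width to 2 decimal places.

74.76°

Sort the longitudes: +47.86°, +53.93°, +57.47°, +66.03°, +106.74°, +110.97°, +122.62°.
Eastward gaps between consecutive values (wrapping around): 6.07°, 3.54°, 8.56°, 40.71°, 4.23°, 11.65°, 285.24°.
Largest gap = 285.24° ⇒ minimal covering band is its complement: 360° − 285.24° = 74.76°.
Band runs from +47.86° eastward to +122.62°.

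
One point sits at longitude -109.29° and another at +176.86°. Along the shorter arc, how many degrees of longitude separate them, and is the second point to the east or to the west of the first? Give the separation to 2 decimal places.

Raw difference: 176.86 − -109.29 = 286.15°.
Normalise into (−180°, 180°]: 286.15° − 360° = -73.85°.
Negative ⇒ the second point lies to the west; separation 73.85°.

73.85° west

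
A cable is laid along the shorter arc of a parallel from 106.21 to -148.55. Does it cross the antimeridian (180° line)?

Yes

Naïve |-148.55 − 106.21| = 254.76° > 180°, so the shorter arc goes the other way round — across 180°.
Signed shortest Δλ = ((-148.55 − 106.21 + 180) mod 360) − 180 = 105.24°.
Going east by 105.24° from +106.21° passes through 180° before reaching -148.55°.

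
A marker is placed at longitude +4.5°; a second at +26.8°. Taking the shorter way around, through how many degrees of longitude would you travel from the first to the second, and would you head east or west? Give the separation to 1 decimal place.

22.3° east

Raw difference: 26.8 − 4.5 = 22.3°.
Normalise into (−180°, 180°]: 22.3° stays 22.3°.
Positive ⇒ the second point lies to the east; separation 22.3°.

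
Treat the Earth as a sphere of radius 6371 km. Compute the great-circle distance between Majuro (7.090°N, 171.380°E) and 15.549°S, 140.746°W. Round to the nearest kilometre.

Δλ = -140.746 − 171.380 = -312.126°; wrapped into (−180°, 180°]: 47.874°.
Δφ = -15.549 − 7.090 = -22.639°.
a = sin²(Δφ/2) + cos φ₁ · cos φ₂ · sin²(Δλ/2) = 0.195907.
c = 2·atan2(√a, √(1−a)) = 0.91702 rad → d = 6371·c ≈ 5842.35 km.

5842 km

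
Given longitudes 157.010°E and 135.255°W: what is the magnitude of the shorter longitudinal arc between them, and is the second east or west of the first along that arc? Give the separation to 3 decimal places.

Raw difference: -135.255 − 157.010 = -292.265°.
Normalise into (−180°, 180°]: -292.265° + 360° = 67.735°.
Positive ⇒ the second point lies to the east; separation 67.735°.

67.735° east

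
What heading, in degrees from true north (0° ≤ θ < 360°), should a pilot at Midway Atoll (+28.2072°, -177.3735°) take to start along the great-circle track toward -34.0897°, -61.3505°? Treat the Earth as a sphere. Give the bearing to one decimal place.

Δλ = -61.3505 − -177.3735 = 116.0230°.
θ = atan2( sin Δλ · cos φ₂ , cos φ₁ · sin φ₂ − sin φ₁ · cos φ₂ · cos Δλ )
  = atan2(0.74420, -0.32219) = 113.410° → normalised to [0°, 360°): 113.410°.

113.4°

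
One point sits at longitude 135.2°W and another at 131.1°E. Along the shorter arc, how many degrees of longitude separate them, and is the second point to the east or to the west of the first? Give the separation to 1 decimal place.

93.7° west

Raw difference: 131.1 − -135.2 = 266.3°.
Normalise into (−180°, 180°]: 266.3° − 360° = -93.7°.
Negative ⇒ the second point lies to the west; separation 93.7°.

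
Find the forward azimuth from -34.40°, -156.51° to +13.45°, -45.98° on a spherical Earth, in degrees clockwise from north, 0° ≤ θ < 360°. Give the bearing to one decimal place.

Δλ = -45.98 − -156.51 = 110.53°.
θ = atan2( sin Δλ · cos φ₂ , cos φ₁ · sin φ₂ − sin φ₁ · cos φ₂ · cos Δλ )
  = atan2(0.91080, -0.00078) = 90.049° → normalised to [0°, 360°): 90.049°.

90.0°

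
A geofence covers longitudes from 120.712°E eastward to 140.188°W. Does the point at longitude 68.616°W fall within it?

No

Band width going east from +120.712° to -140.188°: ((-140.188 − 120.712) mod 360) = 99.100°.
Offset of -68.616° east of the west edge: ((-68.616 − 120.712) mod 360) = 170.672°.
170.672° > 99.100° ⇒ outside.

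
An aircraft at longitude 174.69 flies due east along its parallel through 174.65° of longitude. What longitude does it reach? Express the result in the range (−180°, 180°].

Start at +174.69°; shift +174.65° → +349.34°.
+349.34° lies outside (−180°, 180°]; subtract 360° → -10.66°.

-10.66°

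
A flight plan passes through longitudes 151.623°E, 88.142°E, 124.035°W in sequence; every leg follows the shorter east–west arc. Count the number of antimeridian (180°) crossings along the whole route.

1

Leg 1: +151.623° → +88.142°, shortest Δλ = -63.481° (west) — does not cross 180°.
Leg 2: +88.142° → -124.035°, shortest Δλ = 147.823° (east) — crosses 180°.
Total crossings: 1.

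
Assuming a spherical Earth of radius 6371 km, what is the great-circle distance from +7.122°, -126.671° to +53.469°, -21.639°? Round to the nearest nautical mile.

Δλ = -21.639 − -126.671 = 105.032°.
Δφ = 53.469 − 7.122 = 46.347°.
a = sin²(Δφ/2) + cos φ₁ · cos φ₂ · sin²(Δλ/2) = 0.526785.
c = 2·atan2(√a, √(1−a)) = 1.62439 rad → d = 6371·c ≈ 10349.00 km ≈ 5588.01 nmi.

5588 nmi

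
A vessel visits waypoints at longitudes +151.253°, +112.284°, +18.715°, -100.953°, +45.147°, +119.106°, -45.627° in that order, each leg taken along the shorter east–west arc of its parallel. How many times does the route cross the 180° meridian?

Leg 1: +151.253° → +112.284°, shortest Δλ = -38.969° (west) — does not cross 180°.
Leg 2: +112.284° → +18.715°, shortest Δλ = -93.569° (west) — does not cross 180°.
Leg 3: +18.715° → -100.953°, shortest Δλ = -119.668° (west) — does not cross 180°.
Leg 4: -100.953° → +45.147°, shortest Δλ = 146.1° (east) — does not cross 180°.
Leg 5: +45.147° → +119.106°, shortest Δλ = 73.959° (east) — does not cross 180°.
Leg 6: +119.106° → -45.627°, shortest Δλ = -164.733° (west) — does not cross 180°.
Total crossings: 0.

0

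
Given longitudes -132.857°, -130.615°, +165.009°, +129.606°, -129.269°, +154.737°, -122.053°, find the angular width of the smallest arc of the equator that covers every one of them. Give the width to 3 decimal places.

Sort the longitudes: -132.857°, -130.615°, -129.269°, -122.053°, +129.606°, +154.737°, +165.009°.
Eastward gaps between consecutive values (wrapping around): 2.242°, 1.346°, 7.216°, 251.659°, 25.131°, 10.272°, 62.134°.
Largest gap = 251.659° ⇒ minimal covering band is its complement: 360° − 251.659° = 108.341°.
Band runs from +129.606° eastward to -122.053°, crossing the antimeridian.

108.341°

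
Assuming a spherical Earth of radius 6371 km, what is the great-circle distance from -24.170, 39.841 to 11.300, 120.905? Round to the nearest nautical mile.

Δλ = 120.905 − 39.841 = 81.064°.
Δφ = 11.300 − -24.170 = 35.470°.
a = sin²(Δφ/2) + cos φ₁ · cos φ₂ · sin²(Δλ/2) = 0.470631.
c = 2·atan2(√a, √(1−a)) = 1.51202 rad → d = 6371·c ≈ 9633.11 km ≈ 5201.46 nmi.

5201 nmi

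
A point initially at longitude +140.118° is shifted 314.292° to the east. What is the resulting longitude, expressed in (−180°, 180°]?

Start at +140.118°; shift +314.292° → +454.410°.
+454.410° lies outside (−180°, 180°]; subtract 360° → +94.410°.

+94.410°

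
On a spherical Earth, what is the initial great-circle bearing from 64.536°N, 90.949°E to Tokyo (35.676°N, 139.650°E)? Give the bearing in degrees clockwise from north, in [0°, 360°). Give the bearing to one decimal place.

110.9°

Δλ = 139.650 − 90.949 = 48.701°.
θ = atan2( sin Δλ · cos φ₂ , cos φ₁ · sin φ₂ − sin φ₁ · cos φ₂ · cos Δλ )
  = atan2(0.61028, -0.23330) = 110.921° → normalised to [0°, 360°): 110.921°.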